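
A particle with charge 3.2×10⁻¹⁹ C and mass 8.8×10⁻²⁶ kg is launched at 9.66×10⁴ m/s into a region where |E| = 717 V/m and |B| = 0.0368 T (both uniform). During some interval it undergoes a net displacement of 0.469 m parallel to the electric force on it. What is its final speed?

v_f ≈ 1.09×10⁵ m/s

B does no work; ΔKE = |q|E d.
½mv_f² = ½mv₀² + |q|Ed = ½(8.8×10⁻²⁶)(9.66×10⁴)² + (3.2×10⁻¹⁹)(717)(0.469) ≈ 4.106×10⁻¹⁶ J + 1.076×10⁻¹⁶ J ≈ 5.182×10⁻¹⁶ J.
v_f = √(2·5.182×10⁻¹⁶/8.8×10⁻²⁶) ≈ 1.09×10⁵ m/s.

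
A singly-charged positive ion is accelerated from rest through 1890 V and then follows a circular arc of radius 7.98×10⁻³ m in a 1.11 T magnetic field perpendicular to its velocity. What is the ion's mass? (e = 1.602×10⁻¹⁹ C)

Combine |q|V = ½mv² and r = mv/(|q|B): eliminate v to get m = qB²r²/(2V).
m = (1.602×10⁻¹⁹)(1.11)²(7.98×10⁻³)²/(2·1890) ≈ 3.33×10⁻²⁷ kg.

m ≈ 3.33×10⁻²⁷ kg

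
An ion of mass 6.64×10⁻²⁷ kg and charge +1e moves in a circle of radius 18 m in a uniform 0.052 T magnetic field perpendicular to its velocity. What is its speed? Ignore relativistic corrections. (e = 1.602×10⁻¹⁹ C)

From |q|vB = mv²/r, v = |q|Br/m.
v = (1.602×10⁻¹⁹)(0.052)(18)/6.64×10⁻²⁷ ≈ 2.3×10⁷ m/s.

v ≈ 2.3×10⁷ m/s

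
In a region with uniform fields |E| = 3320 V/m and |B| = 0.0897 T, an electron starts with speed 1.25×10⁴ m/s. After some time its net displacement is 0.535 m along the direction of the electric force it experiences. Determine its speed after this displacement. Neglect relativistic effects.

v_f ≈ 2.50×10⁷ m/s

B does no work; ΔKE = |q|E d.
½mv_f² = ½mv₀² + |q|Ed = ½(9.109×10⁻³¹)(1.25×10⁴)² + (1.602×10⁻¹⁹)(3320)(0.535) ≈ 7.116×10⁻²³ J + 2.845×10⁻¹⁶ J ≈ 2.845×10⁻¹⁶ J.
v_f = √(2·2.845×10⁻¹⁶/9.109×10⁻³¹) ≈ 2.50×10⁷ m/s.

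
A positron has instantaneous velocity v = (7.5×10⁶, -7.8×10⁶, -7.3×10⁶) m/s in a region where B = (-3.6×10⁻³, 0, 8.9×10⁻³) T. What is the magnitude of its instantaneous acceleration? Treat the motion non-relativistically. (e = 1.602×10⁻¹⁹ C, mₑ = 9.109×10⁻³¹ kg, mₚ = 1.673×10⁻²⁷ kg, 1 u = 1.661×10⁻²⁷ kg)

v×B = (-6.94×10⁴, -4.05×10⁴, -2.81×10⁴) N/C.
F = q v×B = (1.602×10⁻¹⁹ C)·(-6.94×10⁴, -4.05×10⁴, -2.81×10⁴) = (-1.11×10⁻¹⁴, -6.48×10⁻¹⁵, -4.50×10⁻¹⁵) N.
|a| = |F|/m = 1.364×10⁻¹⁴/9.109×10⁻³¹ ≈ 1.50×10¹⁶ m/s².

|a| ≈ 1.50×10¹⁶ m/s²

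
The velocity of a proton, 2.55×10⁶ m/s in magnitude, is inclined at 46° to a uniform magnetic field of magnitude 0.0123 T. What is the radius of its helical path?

v⊥ = v sinθ = 2.55×10⁶·sin46° ≈ 1.834×10⁶ m/s.
r = m v⊥/(|q|B) = (1.673×10⁻²⁷)(1.834×10⁶)/((1.602×10⁻¹⁹)(0.0123)) ≈ 1.56 m.

r ≈ 1.56 m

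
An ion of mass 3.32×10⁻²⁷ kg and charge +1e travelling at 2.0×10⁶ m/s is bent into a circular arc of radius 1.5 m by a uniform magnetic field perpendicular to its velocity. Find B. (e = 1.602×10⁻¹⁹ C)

B ≈ 0.028 T

From |q|vB = mv²/r, B = mv/(|q|r).
B = (3.32×10⁻²⁷)(2.0×10⁶)/((1.602×10⁻¹⁹)(1.5)) ≈ 0.028 T.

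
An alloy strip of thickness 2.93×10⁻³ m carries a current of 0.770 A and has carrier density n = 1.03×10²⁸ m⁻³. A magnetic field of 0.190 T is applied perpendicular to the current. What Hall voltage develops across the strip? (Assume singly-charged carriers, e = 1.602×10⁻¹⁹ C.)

V_H ≈ 3.03×10⁻⁸ V

V_H = IB/(n e t).
V_H = (0.770)(0.190)/((1.03×10²⁸)(1.602×10⁻¹⁹)(2.93×10⁻³)) ≈ 3.03×10⁻⁸ V.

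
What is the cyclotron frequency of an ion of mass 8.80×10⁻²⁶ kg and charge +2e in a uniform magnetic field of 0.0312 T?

f ≈ 1.81×10⁴ Hz

f = |q|B/(2πm).
f = (3.204×10⁻¹⁹)(0.0312)/(2π·8.80×10⁻²⁶) ≈ 1.81×10⁴ Hz.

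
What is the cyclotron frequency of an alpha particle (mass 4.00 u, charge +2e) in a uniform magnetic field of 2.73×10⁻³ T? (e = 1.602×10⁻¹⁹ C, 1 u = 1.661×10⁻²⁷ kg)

f = |q|B/(2πm).
f = (3.204×10⁻¹⁹)(2.73×10⁻³)/(2π·6.644×10⁻²⁷) ≈ 2.10×10⁴ Hz.

f ≈ 2.10×10⁴ Hz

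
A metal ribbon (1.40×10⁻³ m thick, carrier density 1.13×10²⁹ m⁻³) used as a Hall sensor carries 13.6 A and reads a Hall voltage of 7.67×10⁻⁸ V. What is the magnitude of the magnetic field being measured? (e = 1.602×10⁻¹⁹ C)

From V_H = IB/(n e t), B = V_H n e t / I.
B = (7.67×10⁻⁸)(1.13×10²⁹)(1.602×10⁻¹⁹)(1.40×10⁻³)/13.6 ≈ 0.143 T.

B ≈ 0.143 T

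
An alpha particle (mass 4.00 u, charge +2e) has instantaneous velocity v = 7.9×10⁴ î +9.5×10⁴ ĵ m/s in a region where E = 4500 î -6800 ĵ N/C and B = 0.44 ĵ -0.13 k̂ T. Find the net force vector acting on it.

F ≈ (-2.52×10⁻¹⁵, 1.11×10⁻¹⁵, 1.11×10⁻¹⁴) N

v×B = (-1.24×10⁴, 1.03×10⁴, 3.48×10⁴) N/C.
E + v×B = (-7850, 3470, 3.48×10⁴) N/C.
F = q(E + v×B) = (3.204×10⁻¹⁹ C)·(-7850, 3470, 3.48×10⁴) = (-2.52×10⁻¹⁵, 1.11×10⁻¹⁵, 1.11×10⁻¹⁴) N.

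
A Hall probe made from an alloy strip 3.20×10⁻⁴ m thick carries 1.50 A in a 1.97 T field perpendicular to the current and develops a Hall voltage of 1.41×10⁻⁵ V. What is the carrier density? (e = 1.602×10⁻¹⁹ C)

n ≈ 4.09×10²⁷ m⁻³

From V_H = IB/(n e t), n = IB/(V_H e t).
n = (1.50)(1.97)/((1.41×10⁻⁵)(1.602×10⁻¹⁹)(3.20×10⁻⁴)) ≈ 4.09×10²⁷ m⁻³.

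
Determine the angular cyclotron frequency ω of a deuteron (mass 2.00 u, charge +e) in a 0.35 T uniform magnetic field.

ω = |q|B/m.
ω = (1.602×10⁻¹⁹)(0.35)/3.322×10⁻²⁷ ≈ 1.7×10⁷ rad/s.

ω ≈ 1.7×10⁷ rad/s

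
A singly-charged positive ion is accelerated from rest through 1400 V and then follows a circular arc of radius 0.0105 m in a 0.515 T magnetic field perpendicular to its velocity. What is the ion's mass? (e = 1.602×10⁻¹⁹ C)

m ≈ 1.67×10⁻²⁷ kg

Combine |q|V = ½mv² and r = mv/(|q|B): eliminate v to get m = qB²r²/(2V).
m = (1.602×10⁻¹⁹)(0.515)²(0.0105)²/(2·1400) ≈ 1.67×10⁻²⁷ kg.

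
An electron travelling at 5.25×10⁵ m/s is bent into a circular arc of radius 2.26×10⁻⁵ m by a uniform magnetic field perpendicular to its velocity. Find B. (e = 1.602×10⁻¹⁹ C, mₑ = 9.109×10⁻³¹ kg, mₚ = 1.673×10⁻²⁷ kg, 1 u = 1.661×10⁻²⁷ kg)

B ≈ 0.132 T

From |q|vB = mv²/r, B = mv/(|q|r).
B = (9.109×10⁻³¹)(5.25×10⁵)/((1.602×10⁻¹⁹)(2.26×10⁻⁵)) ≈ 0.132 T.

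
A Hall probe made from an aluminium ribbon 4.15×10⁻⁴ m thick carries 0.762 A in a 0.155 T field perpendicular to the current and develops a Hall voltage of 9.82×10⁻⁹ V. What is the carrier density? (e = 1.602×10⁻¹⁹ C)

From V_H = IB/(n e t), n = IB/(V_H e t).
n = (0.762)(0.155)/((9.82×10⁻⁹)(1.602×10⁻¹⁹)(4.15×10⁻⁴)) ≈ 1.81×10²⁹ m⁻³.

n ≈ 1.81×10²⁹ m⁻³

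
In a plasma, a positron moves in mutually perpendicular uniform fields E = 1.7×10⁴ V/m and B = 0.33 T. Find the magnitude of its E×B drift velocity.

v_d ≈ 5.2×10⁴ m/s

The steady drift has the magnetic force balancing the electric force, so v_d = E/B.
v_d = 1.7×10⁴/0.33 = 5.2×10⁴ m/s.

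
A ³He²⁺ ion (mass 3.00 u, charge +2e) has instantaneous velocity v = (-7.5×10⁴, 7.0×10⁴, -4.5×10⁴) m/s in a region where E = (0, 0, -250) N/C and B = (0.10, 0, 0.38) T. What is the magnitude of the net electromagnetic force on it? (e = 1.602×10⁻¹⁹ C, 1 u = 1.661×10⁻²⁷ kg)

|F| ≈ 1.17×10⁻¹⁴ N

v×B = (2.66×10⁴, 2.40×10⁴, -7000) N/C.
E + v×B = (2.66×10⁴, 2.40×10⁴, -7250) N/C.
F = q(E + v×B) = (3.204×10⁻¹⁹ C)·(2.66×10⁴, 2.40×10⁴, -7250) = (8.52×10⁻¹⁵, 7.69×10⁻¹⁵, -2.32×10⁻¹⁵) N.
|F| = 1.17×10⁻¹⁴ N.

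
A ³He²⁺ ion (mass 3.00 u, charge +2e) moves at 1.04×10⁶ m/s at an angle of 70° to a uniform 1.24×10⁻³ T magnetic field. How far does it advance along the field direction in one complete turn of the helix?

v∥ = v cosθ = 1.04×10⁶·cos70° ≈ 3.557×10⁵ m/s.
T = 2πm/(|q|B) = 2π(4.983×10⁻²⁷)/((3.204×10⁻¹⁹)(1.24×10⁻³)) ≈ 7.881×10⁻⁵ s.
pitch = v∥ T = (3.557×10⁵)(7.881×10⁻⁵) ≈ 28.0 m.

p ≈ 28.0 m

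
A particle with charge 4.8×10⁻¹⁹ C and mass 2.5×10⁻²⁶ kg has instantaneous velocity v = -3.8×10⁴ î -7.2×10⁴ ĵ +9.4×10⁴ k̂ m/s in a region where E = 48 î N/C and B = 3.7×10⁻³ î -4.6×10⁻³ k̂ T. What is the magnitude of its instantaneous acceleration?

v×B = (331, 173, 266) N/C.
E + v×B = (379, 173, 266) N/C.
F = q(E + v×B) = (4.8×10⁻¹⁹ C)·(379, 173, 266) = (1.82×10⁻¹⁶, 8.30×10⁻¹⁷, 1.28×10⁻¹⁶) N.
|a| = |F|/m = 2.374×10⁻¹⁶/2.5×10⁻²⁶ ≈ 9.50×10⁹ m/s².

|a| ≈ 9.50×10⁹ m/s²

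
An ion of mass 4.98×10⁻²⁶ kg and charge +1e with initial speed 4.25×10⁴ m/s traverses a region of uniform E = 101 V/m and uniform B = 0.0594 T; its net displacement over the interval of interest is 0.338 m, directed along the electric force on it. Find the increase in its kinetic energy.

The magnetic force is always ⟂ v and does no work; only the electric force changes KE.
ΔKE = F_E · d = |q|E d = (1.602×10⁻¹⁹)(101)(0.338) ≈ 5.47×10⁻¹⁸ J.

ΔKE ≈ 5.47×10⁻¹⁸ J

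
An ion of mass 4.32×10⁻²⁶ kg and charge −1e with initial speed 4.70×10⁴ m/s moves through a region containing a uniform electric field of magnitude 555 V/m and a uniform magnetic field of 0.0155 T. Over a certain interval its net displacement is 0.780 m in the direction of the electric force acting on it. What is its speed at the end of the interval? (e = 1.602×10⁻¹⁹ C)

B does no work; ΔKE = |q|E d.
½mv_f² = ½mv₀² + |q|Ed = ½(4.32×10⁻²⁶)(4.70×10⁴)² + (1.602×10⁻¹⁹)(555)(0.780) ≈ 4.771×10⁻¹⁷ J + 6.935×10⁻¹⁷ J ≈ 1.171×10⁻¹⁶ J.
v_f = √(2·1.171×10⁻¹⁶/4.32×10⁻²⁶) ≈ 7.36×10⁴ m/s.

v_f ≈ 7.36×10⁴ m/s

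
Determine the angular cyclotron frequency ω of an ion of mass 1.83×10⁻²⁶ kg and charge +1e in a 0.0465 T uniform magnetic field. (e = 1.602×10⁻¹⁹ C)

ω ≈ 4.07×10⁵ rad/s

ω = |q|B/m.
ω = (1.602×10⁻¹⁹)(0.0465)/1.83×10⁻²⁶ ≈ 4.07×10⁵ rad/s.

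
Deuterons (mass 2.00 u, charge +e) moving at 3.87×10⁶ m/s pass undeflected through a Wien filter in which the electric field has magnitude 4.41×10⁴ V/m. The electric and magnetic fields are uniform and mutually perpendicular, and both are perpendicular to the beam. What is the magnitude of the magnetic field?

B = 0.0114 T

Balance of forces in the selector: qE = qvB ⇒ B = E/v.
B = 4.41×10⁴/3.87×10⁶ = 0.0114 T.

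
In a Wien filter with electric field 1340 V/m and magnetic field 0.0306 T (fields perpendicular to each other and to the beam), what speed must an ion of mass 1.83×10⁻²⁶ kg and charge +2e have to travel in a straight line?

Straight-line motion ⇒ electric and magnetic forces cancel, so E = vB.
v = E/B = 1340/0.0306 = 4.38×10⁴ m/s.
The result is independent of the particle's charge and mass.

v = 4.38×10⁴ m/s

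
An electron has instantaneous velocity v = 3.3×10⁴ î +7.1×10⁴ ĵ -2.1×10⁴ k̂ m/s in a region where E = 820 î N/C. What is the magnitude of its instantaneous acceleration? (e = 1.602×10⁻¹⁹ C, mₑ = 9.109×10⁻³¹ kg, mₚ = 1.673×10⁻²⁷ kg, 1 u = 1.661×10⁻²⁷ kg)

|a| ≈ 1.44×10¹⁴ m/s²

Only an electric field acts, so F = qE = (−1.602×10⁻¹⁹ C)·(820, 0, 0) = (-1.31×10⁻¹⁶, 0, 0) N.
|a| = |F|/m = 1.314×10⁻¹⁶/9.109×10⁻³¹ ≈ 1.44×10¹⁴ m/s².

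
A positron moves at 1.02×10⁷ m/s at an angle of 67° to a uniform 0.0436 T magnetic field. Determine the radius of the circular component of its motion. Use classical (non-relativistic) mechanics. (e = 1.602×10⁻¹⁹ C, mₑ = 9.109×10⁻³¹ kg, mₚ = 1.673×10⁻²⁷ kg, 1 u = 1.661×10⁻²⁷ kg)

v⊥ = v sinθ = 1.02×10⁷·sin67° ≈ 9.389×10⁶ m/s.
r = m v⊥/(|q|B) = (9.109×10⁻³¹)(9.389×10⁶)/((1.602×10⁻¹⁹)(0.0436)) ≈ 1.22×10⁻³ m.

r ≈ 1.22×10⁻³ m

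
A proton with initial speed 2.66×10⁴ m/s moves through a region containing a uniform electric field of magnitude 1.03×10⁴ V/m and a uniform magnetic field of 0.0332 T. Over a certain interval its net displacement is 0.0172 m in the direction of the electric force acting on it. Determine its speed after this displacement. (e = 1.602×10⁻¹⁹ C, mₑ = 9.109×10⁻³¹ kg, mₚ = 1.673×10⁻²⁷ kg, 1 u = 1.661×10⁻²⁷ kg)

B does no work; ΔKE = |q|E d.
½mv_f² = ½mv₀² + |q|Ed = ½(1.673×10⁻²⁷)(2.66×10⁴)² + (1.602×10⁻¹⁹)(1.03×10⁴)(0.0172) ≈ 5.919×10⁻¹⁹ J + 2.838×10⁻¹⁷ J ≈ 2.897×10⁻¹⁷ J.
v_f = √(2·2.897×10⁻¹⁷/1.673×10⁻²⁷) ≈ 1.86×10⁵ m/s.

v_f ≈ 1.86×10⁵ m/s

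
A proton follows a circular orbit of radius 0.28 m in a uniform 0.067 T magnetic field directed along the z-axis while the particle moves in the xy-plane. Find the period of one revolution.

T ≈ 9.8×10⁻⁷ s

The cyclotron period depends only on m, q, B: T = 2πm/(|q|B).
T = 2π(1.673×10⁻²⁷)/((1.602×10⁻¹⁹)(0.067)) ≈ 9.8×10⁻⁷ s.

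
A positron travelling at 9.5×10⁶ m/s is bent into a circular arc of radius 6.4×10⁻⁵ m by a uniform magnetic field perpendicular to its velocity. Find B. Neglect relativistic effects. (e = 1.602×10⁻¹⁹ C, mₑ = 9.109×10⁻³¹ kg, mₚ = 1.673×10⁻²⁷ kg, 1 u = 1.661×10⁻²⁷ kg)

B ≈ 0.84 T

From |q|vB = mv²/r, B = mv/(|q|r).
B = (9.109×10⁻³¹)(9.5×10⁶)/((1.602×10⁻¹⁹)(6.4×10⁻⁵)) ≈ 0.84 T.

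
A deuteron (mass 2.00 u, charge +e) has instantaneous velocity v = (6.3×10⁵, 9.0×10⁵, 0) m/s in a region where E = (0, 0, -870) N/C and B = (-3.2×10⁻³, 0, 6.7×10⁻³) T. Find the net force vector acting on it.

F ≈ (9.66×10⁻¹⁶, -6.76×10⁻¹⁶, 3.22×10⁻¹⁶) N

v×B = (6030, -4220, 2880) N/C.
E + v×B = (6030, -4220, 2010) N/C.
F = q(E + v×B) = (1.602×10⁻¹⁹ C)·(6030, -4220, 2010) = (9.66×10⁻¹⁶, -6.76×10⁻¹⁶, 3.22×10⁻¹⁶) N.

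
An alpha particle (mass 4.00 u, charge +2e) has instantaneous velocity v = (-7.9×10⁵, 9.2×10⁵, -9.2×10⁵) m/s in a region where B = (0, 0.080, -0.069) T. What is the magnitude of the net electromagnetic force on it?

v×B = (1.01×10⁴, -5.45×10⁴, -6.32×10⁴) N/C.
F = q v×B = (3.204×10⁻¹⁹ C)·(1.01×10⁴, -5.45×10⁴, -6.32×10⁴) = (3.24×10⁻¹⁵, -1.75×10⁻¹⁴, -2.02×10⁻¹⁴) N.
|F| = 2.69×10⁻¹⁴ N.

|F| ≈ 2.69×10⁻¹⁴ N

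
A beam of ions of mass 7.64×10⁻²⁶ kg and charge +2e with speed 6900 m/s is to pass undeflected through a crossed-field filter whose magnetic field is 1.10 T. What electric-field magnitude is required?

For straight-line motion qE = qvB, so E = vB.
E = 6900 × 1.10 = 7590 V/m.

E = 7590 V/m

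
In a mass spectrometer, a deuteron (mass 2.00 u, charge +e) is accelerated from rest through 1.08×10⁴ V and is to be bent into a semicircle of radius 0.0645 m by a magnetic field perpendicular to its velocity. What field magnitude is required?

B ≈ 0.328 T

v = √(2|q|V/m) = √(2·1.602×10⁻¹⁹·1.08×10⁴/3.322×10⁻²⁷) ≈ 1.021×10⁶ m/s.
B = mv/(|q|r) = (3.322×10⁻²⁷)(1.021×10⁶)/((1.602×10⁻¹⁹)(0.0645)) ≈ 0.328 T.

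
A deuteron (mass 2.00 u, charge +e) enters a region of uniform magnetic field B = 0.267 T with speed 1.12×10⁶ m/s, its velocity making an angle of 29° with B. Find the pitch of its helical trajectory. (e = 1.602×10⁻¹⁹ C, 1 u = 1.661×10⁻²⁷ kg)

p ≈ 0.478 m

v∥ = v cosθ = 1.12×10⁶·cos29° ≈ 9.796×10⁵ m/s.
T = 2πm/(|q|B) = 2π(3.322×10⁻²⁷)/((1.602×10⁻¹⁹)(0.267)) ≈ 4.880×10⁻⁷ s.
pitch = v∥ T = (9.796×10⁵)(4.880×10⁻⁷) ≈ 0.478 m.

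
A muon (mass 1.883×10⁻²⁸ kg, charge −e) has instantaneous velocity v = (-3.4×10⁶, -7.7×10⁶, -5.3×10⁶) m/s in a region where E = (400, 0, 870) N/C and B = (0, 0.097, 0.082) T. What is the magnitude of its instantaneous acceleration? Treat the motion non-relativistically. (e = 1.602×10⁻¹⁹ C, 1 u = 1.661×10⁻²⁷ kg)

v×B = (-1.17×10⁵, 2.79×10⁵, -3.30×10⁵) N/C.
E + v×B = (-1.17×10⁵, 2.79×10⁵, -3.29×10⁵) N/C.
F = q(E + v×B) = (−1.602×10⁻¹⁹ C)·(-1.17×10⁵, 2.79×10⁵, -3.29×10⁵) = (1.87×10⁻¹⁴, -4.47×10⁻¹⁴, 5.27×10⁻¹⁴) N.
|a| = |F|/m = 7.157×10⁻¹⁴/1.883×10⁻²⁸ ≈ 3.80×10¹⁴ m/s².

|a| ≈ 3.80×10¹⁴ m/s²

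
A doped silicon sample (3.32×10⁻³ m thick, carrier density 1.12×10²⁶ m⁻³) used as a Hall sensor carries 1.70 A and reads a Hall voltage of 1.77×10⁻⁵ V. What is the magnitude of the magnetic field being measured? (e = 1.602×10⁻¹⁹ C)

From V_H = IB/(n e t), B = V_H n e t / I.
B = (1.77×10⁻⁵)(1.12×10²⁶)(1.602×10⁻¹⁹)(3.32×10⁻³)/1.70 ≈ 0.620 T.

B ≈ 0.620 T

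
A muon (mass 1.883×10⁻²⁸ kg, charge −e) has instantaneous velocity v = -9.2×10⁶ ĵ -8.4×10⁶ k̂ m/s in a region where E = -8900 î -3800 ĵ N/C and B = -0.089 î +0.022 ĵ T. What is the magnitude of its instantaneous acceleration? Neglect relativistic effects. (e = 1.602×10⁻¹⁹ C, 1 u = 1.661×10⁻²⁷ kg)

|a| ≈ 9.53×10¹⁴ m/s²

v×B = (1.85×10⁵, 7.48×10⁵, -8.19×10⁵) N/C.
E + v×B = (1.76×10⁵, 7.44×10⁵, -8.19×10⁵) N/C.
F = q(E + v×B) = (−1.602×10⁻¹⁹ C)·(1.76×10⁵, 7.44×10⁵, -8.19×10⁵) = (-2.82×10⁻¹⁴, -1.19×10⁻¹³, 1.31×10⁻¹³) N.
|a| = |F|/m = 1.794×10⁻¹³/1.883×10⁻²⁸ ≈ 9.53×10¹⁴ m/s².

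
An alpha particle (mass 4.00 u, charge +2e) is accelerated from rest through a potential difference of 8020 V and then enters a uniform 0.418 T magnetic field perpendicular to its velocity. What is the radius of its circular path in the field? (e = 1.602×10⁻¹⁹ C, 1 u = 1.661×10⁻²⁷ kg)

r ≈ 0.0436 m

Acceleration: |q|V = ½mv² ⇒ v = √(2|q|V/m) = √(2·3.204×10⁻¹⁹·8020/6.644×10⁻²⁷) ≈ 8.795×10⁵ m/s.
In the field: r = mv/(|q|B) = (6.644×10⁻²⁷)(8.795×10⁵)/((3.204×10⁻¹⁹)(0.418)) ≈ 0.0436 m.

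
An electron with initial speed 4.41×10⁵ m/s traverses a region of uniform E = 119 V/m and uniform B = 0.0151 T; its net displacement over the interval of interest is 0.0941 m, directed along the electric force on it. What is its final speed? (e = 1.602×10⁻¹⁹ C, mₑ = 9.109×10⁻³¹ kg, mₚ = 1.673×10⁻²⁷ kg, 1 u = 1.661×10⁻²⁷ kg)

v_f ≈ 2.03×10⁶ m/s

B does no work; ΔKE = |q|E d.
½mv_f² = ½mv₀² + |q|Ed = ½(9.109×10⁻³¹)(4.41×10⁵)² + (1.602×10⁻¹⁹)(119)(0.0941) ≈ 8.858×10⁻²⁰ J + 1.794×10⁻¹⁸ J ≈ 1.882×10⁻¹⁸ J.
v_f = √(2·1.882×10⁻¹⁸/9.109×10⁻³¹) ≈ 2.03×10⁶ m/s.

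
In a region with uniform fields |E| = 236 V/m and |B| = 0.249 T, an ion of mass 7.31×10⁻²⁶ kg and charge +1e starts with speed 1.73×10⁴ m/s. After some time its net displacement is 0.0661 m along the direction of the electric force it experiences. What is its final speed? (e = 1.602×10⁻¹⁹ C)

B does no work; ΔKE = |q|E d.
½mv_f² = ½mv₀² + |q|Ed = ½(7.31×10⁻²⁶)(1.73×10⁴)² + (1.602×10⁻¹⁹)(236)(0.0661) ≈ 1.094×10⁻¹⁷ J + 2.499×10⁻¹⁸ J ≈ 1.344×10⁻¹⁷ J.
v_f = √(2·1.344×10⁻¹⁷/7.31×10⁻²⁶) ≈ 1.92×10⁴ m/s.

v_f ≈ 1.92×10⁴ m/s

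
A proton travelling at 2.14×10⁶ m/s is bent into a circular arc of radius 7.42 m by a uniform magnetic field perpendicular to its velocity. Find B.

B ≈ 3.01×10⁻³ T

From |q|vB = mv²/r, B = mv/(|q|r).
B = (1.673×10⁻²⁷)(2.14×10⁶)/((1.602×10⁻¹⁹)(7.42)) ≈ 3.01×10⁻³ T.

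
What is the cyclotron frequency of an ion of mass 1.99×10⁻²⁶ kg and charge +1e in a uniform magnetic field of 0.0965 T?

f = |q|B/(2πm).
f = (1.602×10⁻¹⁹)(0.0965)/(2π·1.99×10⁻²⁶) ≈ 1.24×10⁵ Hz.

f ≈ 1.24×10⁵ Hz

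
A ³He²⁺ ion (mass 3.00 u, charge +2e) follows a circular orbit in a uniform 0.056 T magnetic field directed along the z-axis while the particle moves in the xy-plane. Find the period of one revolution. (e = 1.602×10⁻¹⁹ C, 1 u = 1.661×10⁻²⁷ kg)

The cyclotron period depends only on m, q, B: T = 2πm/(|q|B).
T = 2π(4.983×10⁻²⁷)/((3.204×10⁻¹⁹)(0.056)) ≈ 1.7×10⁻⁶ s.

T ≈ 1.7×10⁻⁶ s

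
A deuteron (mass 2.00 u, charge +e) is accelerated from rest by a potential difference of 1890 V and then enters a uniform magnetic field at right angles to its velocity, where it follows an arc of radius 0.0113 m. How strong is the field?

v = √(2|q|V/m) = √(2·1.602×10⁻¹⁹·1890/3.322×10⁻²⁷) ≈ 4.270×10⁵ m/s.
B = mv/(|q|r) = (3.322×10⁻²⁷)(4.270×10⁵)/((1.602×10⁻¹⁹)(0.0113)) ≈ 0.783 T.

B ≈ 0.783 T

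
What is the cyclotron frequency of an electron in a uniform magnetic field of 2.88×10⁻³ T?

f ≈ 8.06×10⁷ Hz

f = |q|B/(2πm).
f = (1.602×10⁻¹⁹)(2.88×10⁻³)/(2π·9.109×10⁻³¹) ≈ 8.06×10⁷ Hz.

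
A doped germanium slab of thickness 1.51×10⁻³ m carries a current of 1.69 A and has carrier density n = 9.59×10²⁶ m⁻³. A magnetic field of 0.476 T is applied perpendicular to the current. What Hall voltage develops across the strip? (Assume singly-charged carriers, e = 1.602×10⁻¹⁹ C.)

V_H = IB/(n e t).
V_H = (1.69)(0.476)/((9.59×10²⁶)(1.602×10⁻¹⁹)(1.51×10⁻³)) ≈ 3.47×10⁻⁶ V.

V_H ≈ 3.47×10⁻⁶ V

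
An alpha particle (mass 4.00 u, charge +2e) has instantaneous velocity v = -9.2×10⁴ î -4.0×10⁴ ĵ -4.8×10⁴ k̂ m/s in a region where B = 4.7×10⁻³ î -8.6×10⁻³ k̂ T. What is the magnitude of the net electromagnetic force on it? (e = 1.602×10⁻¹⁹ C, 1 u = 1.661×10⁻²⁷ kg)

|F| ≈ 3.49×10⁻¹⁶ N

v×B = (344, -1020, 188) N/C.
F = q v×B = (3.204×10⁻¹⁹ C)·(344, -1020, 188) = (1.10×10⁻¹⁶, -3.26×10⁻¹⁶, 6.02×10⁻¹⁷) N.
|F| = 3.49×10⁻¹⁶ N.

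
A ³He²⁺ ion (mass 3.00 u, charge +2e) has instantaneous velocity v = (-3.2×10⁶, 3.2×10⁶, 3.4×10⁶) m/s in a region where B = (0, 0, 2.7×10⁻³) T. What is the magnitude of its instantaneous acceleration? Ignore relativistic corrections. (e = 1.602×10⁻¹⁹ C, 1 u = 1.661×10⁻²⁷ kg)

v×B = (8640, 8640, 0) N/C.
F = q v×B = (3.204×10⁻¹⁹ C)·(8640, 8640, 0) = (2.77×10⁻¹⁵, 2.77×10⁻¹⁵, 0) N.
|a| = |F|/m = 3.915×10⁻¹⁵/4.983×10⁻²⁷ ≈ 7.86×10¹¹ m/s².

|a| ≈ 7.86×10¹¹ m/s²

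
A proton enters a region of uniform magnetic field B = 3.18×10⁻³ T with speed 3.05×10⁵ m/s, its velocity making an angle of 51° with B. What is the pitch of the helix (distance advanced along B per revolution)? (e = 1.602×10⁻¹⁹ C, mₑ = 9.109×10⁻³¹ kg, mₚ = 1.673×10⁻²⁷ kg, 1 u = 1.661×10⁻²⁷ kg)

p ≈ 3.96 m

v∥ = v cosθ = 3.05×10⁵·cos51° ≈ 1.919×10⁵ m/s.
T = 2πm/(|q|B) = 2π(1.673×10⁻²⁷)/((1.602×10⁻¹⁹)(3.18×10⁻³)) ≈ 2.063×10⁻⁵ s.
pitch = v∥ T = (1.919×10⁵)(2.063×10⁻⁵) ≈ 3.96 m.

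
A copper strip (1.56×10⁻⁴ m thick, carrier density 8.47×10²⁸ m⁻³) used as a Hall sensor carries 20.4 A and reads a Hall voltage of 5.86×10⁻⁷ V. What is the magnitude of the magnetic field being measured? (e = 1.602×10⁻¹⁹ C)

B ≈ 0.0608 T

From V_H = IB/(n e t), B = V_H n e t / I.
B = (5.86×10⁻⁷)(8.47×10²⁸)(1.602×10⁻¹⁹)(1.56×10⁻⁴)/20.4 ≈ 0.0608 T.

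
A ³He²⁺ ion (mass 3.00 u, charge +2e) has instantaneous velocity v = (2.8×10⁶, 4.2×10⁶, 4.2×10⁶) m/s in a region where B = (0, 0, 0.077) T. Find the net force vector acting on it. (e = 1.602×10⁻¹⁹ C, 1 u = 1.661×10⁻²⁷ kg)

F ≈ (1.04×10⁻¹³, -6.91×10⁻¹⁴, 0) N

v×B = (3.23×10⁵, -2.16×10⁵, 0) N/C.
F = q v×B = (3.204×10⁻¹⁹ C)·(3.23×10⁵, -2.16×10⁵, 0) = (1.04×10⁻¹³, -6.91×10⁻¹⁴, 0) N.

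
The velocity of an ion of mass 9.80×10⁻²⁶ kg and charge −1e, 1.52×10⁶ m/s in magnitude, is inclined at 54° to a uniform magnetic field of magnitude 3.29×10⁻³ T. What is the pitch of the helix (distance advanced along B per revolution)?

v∥ = v cosθ = 1.52×10⁶·cos54° ≈ 8.934×10⁵ m/s.
T = 2πm/(|q|B) = 2π(9.80×10⁻²⁶)/((1.602×10⁻¹⁹)(3.29×10⁻³)) ≈ 1.168×10⁻³ s.
pitch = v∥ T = (8.934×10⁵)(1.168×10⁻³) ≈ 1040 m.

p ≈ 1040 m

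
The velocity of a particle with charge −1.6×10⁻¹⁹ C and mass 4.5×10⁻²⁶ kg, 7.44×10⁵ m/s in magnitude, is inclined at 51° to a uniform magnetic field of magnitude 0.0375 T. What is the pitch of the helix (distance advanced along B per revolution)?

p ≈ 22.1 m

v∥ = v cosθ = 7.44×10⁵·cos51° ≈ 4.682×10⁵ m/s.
T = 2πm/(|q|B) = 2π(4.5×10⁻²⁶)/((1.6×10⁻¹⁹)(0.0375)) ≈ 4.712×10⁻⁵ s.
pitch = v∥ T = (4.682×10⁵)(4.712×10⁻⁵) ≈ 22.1 m.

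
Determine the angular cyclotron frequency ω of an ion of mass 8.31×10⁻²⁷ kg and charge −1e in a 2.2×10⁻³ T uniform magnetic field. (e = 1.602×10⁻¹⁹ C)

ω = |q|B/m.
ω = (1.602×10⁻¹⁹)(2.2×10⁻³)/8.31×10⁻²⁷ ≈ 4.2×10⁴ rad/s.

ω ≈ 4.2×10⁴ rad/s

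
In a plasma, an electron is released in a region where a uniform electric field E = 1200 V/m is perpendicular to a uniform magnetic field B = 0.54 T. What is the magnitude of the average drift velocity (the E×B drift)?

v_d ≈ 2200 m/s

The steady drift has the magnetic force balancing the electric force, so v_d = E/B.
v_d = 1200/0.54 = 2200 m/s.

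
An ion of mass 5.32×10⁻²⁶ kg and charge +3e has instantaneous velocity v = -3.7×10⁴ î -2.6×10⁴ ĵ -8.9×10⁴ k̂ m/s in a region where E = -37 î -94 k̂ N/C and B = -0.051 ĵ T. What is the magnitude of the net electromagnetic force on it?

|F| ≈ 2.36×10⁻¹⁵ N

v×B = (-4540, 0, 1890) N/C.
E + v×B = (-4580, 0, 1790) N/C.
F = q(E + v×B) = (4.806×10⁻¹⁹ C)·(-4580, 0, 1790) = (-2.20×10⁻¹⁵, 0, 8.62×10⁻¹⁶) N.
|F| = 2.36×10⁻¹⁵ N.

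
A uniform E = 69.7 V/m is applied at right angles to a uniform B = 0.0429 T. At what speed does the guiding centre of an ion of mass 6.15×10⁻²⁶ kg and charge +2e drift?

v_d ≈ 1620 m/s

In crossed fields the guiding centre drifts at v_d = |E×B|/B² = E/B, independent of charge and mass.
v_d = 69.7/0.0429 = 1620 m/s.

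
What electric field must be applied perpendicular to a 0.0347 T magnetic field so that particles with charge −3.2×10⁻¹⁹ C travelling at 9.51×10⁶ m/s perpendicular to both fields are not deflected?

For straight-line motion qE = qvB, so E = vB.
E = 9.51×10⁶ × 0.0347 = 3.30×10⁵ V/m.

E = 3.30×10⁵ V/m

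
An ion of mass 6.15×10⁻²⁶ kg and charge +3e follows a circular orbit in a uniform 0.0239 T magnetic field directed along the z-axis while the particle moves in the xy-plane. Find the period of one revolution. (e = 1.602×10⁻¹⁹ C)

The cyclotron period depends only on m, q, B: T = 2πm/(|q|B).
T = 2π(6.15×10⁻²⁶)/((4.806×10⁻¹⁹)(0.0239)) ≈ 3.36×10⁻⁵ s.

T ≈ 3.36×10⁻⁵ s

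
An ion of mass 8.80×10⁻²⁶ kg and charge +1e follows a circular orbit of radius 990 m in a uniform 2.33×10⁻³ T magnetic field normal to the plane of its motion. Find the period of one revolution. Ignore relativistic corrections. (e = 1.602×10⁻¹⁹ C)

T ≈ 1.48×10⁻³ s

The cyclotron period depends only on m, q, B: T = 2πm/(|q|B).
T = 2π(8.80×10⁻²⁶)/((1.602×10⁻¹⁹)(2.33×10⁻³)) ≈ 1.48×10⁻³ s.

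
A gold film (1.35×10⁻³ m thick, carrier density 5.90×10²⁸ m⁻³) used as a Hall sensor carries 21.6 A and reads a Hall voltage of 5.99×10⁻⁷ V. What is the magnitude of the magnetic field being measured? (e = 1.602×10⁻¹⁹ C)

B ≈ 0.354 T

From V_H = IB/(n e t), B = V_H n e t / I.
B = (5.99×10⁻⁷)(5.90×10²⁸)(1.602×10⁻¹⁹)(1.35×10⁻³)/21.6 ≈ 0.354 T.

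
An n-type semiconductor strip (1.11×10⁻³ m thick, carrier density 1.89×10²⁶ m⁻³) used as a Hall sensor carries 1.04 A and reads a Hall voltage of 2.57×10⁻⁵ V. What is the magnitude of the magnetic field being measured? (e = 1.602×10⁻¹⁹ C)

From V_H = IB/(n e t), B = V_H n e t / I.
B = (2.57×10⁻⁵)(1.89×10²⁶)(1.602×10⁻¹⁹)(1.11×10⁻³)/1.04 ≈ 0.831 T.

B ≈ 0.831 T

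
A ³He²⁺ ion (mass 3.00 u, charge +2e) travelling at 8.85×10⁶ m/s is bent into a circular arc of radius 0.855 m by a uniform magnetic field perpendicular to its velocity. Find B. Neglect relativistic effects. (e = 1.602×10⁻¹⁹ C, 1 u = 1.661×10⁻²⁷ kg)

From |q|vB = mv²/r, B = mv/(|q|r).
B = (4.983×10⁻²⁷)(8.85×10⁶)/((3.204×10⁻¹⁹)(0.855)) ≈ 0.161 T.

B ≈ 0.161 T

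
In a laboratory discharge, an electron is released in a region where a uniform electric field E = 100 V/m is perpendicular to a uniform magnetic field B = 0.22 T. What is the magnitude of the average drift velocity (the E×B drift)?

v_d ≈ 450 m/s

In crossed fields the guiding centre drifts at v_d = |E×B|/B² = E/B, independent of charge and mass.
v_d = 100/0.22 = 450 m/s.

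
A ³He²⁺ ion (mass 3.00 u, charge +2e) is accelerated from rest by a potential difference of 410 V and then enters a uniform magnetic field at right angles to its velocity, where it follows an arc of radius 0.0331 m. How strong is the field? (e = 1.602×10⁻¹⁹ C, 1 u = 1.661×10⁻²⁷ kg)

B ≈ 0.108 T

v = √(2|q|V/m) = √(2·3.204×10⁻¹⁹·410/4.983×10⁻²⁷) ≈ 2.296×10⁵ m/s.
B = mv/(|q|r) = (4.983×10⁻²⁷)(2.296×10⁵)/((3.204×10⁻¹⁹)(0.0331)) ≈ 0.108 T.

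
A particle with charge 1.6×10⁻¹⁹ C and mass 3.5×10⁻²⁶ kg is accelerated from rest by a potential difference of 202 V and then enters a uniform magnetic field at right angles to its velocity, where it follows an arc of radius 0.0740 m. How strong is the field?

B ≈ 0.127 T

v = √(2|q|V/m) = √(2·1.6×10⁻¹⁹·202/3.5×10⁻²⁶) ≈ 4.298×10⁴ m/s.
B = mv/(|q|r) = (3.5×10⁻²⁶)(4.298×10⁴)/((1.6×10⁻¹⁹)(0.0740)) ≈ 0.127 T.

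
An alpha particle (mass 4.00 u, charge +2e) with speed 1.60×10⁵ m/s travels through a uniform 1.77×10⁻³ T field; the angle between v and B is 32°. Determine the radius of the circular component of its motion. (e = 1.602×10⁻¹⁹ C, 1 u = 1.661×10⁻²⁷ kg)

v⊥ = v sinθ = 1.60×10⁵·sin32° ≈ 8.479×10⁴ m/s.
r = m v⊥/(|q|B) = (6.644×10⁻²⁷)(8.479×10⁴)/((3.204×10⁻¹⁹)(1.77×10⁻³)) ≈ 0.993 m.

r ≈ 0.993 m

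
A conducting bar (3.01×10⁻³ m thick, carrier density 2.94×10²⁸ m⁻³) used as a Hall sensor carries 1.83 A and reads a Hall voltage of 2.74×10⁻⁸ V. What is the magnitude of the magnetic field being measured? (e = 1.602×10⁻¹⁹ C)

From V_H = IB/(n e t), B = V_H n e t / I.
B = (2.74×10⁻⁸)(2.94×10²⁸)(1.602×10⁻¹⁹)(3.01×10⁻³)/1.83 ≈ 0.212 T.

B ≈ 0.212 T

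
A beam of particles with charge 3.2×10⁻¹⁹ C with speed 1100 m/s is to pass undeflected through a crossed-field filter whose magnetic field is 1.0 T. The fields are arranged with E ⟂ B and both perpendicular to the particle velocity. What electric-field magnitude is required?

For straight-line motion qE = qvB, so E = vB.
E = 1100 × 1.0 = 1100 V/m.

E = 1100 V/m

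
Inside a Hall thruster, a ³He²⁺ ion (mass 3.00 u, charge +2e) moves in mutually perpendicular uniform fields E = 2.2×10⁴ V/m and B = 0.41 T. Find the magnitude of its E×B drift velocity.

In crossed fields the guiding centre drifts at v_d = |E×B|/B² = E/B, independent of charge and mass.
v_d = 2.2×10⁴/0.41 = 5.4×10⁴ m/s.

v_d ≈ 5.4×10⁴ m/s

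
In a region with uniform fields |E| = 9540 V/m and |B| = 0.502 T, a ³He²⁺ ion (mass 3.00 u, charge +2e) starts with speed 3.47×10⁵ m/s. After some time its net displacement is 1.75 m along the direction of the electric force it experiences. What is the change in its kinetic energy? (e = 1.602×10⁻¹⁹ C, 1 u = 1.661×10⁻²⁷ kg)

ΔKE ≈ 5.35×10⁻¹⁵ J

The magnetic force is always ⟂ v and does no work; only the electric force changes KE.
ΔKE = F_E · d = |q|E d = (3.204×10⁻¹⁹)(9540)(1.75) ≈ 5.35×10⁻¹⁵ J.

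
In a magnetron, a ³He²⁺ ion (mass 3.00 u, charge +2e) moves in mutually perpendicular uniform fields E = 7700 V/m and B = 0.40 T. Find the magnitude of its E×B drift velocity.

v_d ≈ 1.9×10⁴ m/s

The E×B drift speed is v_d = E/B.
v_d = 7700/0.40 = 1.9×10⁴ m/s.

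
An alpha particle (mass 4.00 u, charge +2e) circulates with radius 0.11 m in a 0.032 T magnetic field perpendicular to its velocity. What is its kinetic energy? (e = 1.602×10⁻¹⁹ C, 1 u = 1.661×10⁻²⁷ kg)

v = |q|Br/m, then KE = ½mv² = (qBr)²/(2m).
v = (3.204×10⁻¹⁹)(0.032)(0.11)/6.644×10⁻²⁷ ≈ 1.697×10⁵ m/s.
KE = ½(6.644×10⁻²⁷)(1.697×10⁵)² ≈ 9.6×10⁻¹⁷ J = 600 eV.

KE ≈ 600 eV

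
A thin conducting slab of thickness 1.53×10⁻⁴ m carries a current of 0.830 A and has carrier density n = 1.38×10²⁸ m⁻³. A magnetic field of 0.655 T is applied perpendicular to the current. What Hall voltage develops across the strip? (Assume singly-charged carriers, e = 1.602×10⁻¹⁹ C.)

V_H ≈ 1.61×10⁻⁶ V

V_H = IB/(n e t).
V_H = (0.830)(0.655)/((1.38×10²⁸)(1.602×10⁻¹⁹)(1.53×10⁻⁴)) ≈ 1.61×10⁻⁶ V.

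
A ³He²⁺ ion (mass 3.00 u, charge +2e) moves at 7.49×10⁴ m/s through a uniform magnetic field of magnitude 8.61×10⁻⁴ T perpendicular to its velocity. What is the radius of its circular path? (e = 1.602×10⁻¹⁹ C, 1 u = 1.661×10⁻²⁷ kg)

r ≈ 1.35 m

The magnetic force provides the centripetal force: |q|vB = mv²/r.
r = mv/(|q|B) = (4.983×10⁻²⁷)(7.49×10⁴)/((3.204×10⁻¹⁹)(8.61×10⁻⁴)) ≈ 1.35 m.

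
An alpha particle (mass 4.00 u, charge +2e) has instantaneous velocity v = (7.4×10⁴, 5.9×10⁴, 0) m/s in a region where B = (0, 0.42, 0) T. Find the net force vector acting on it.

v×B = (0, 0, 3.11×10⁴) N/C.
F = q v×B = (3.204×10⁻¹⁹ C)·(0, 0, 3.11×10⁴) = (0, 0, 9.96×10⁻¹⁵) N.

F ≈ (0, 0, 9.96×10⁻¹⁵) N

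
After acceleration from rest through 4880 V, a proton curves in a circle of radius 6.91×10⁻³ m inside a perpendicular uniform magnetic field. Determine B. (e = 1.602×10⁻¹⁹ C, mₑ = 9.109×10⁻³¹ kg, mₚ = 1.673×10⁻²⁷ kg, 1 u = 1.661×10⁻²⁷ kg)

B ≈ 1.46 T

v = √(2|q|V/m) = √(2·1.602×10⁻¹⁹·4880/1.673×10⁻²⁷) ≈ 9.667×10⁵ m/s.
B = mv/(|q|r) = (1.673×10⁻²⁷)(9.667×10⁵)/((1.602×10⁻¹⁹)(6.91×10⁻³)) ≈ 1.46 T.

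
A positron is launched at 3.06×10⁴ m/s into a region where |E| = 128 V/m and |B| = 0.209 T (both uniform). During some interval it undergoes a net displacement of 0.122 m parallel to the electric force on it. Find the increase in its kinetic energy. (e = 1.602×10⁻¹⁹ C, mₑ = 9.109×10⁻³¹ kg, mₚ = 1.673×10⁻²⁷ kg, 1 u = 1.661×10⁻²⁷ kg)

The magnetic force is always ⟂ v and does no work; only the electric force changes KE.
ΔKE = F_E · d = |q|E d = (1.602×10⁻¹⁹)(128)(0.122) ≈ 2.50×10⁻¹⁸ J.

ΔKE ≈ 2.50×10⁻¹⁸ J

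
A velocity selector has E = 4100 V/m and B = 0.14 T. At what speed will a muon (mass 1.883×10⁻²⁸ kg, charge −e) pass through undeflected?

For undeflected motion the electric and magnetic forces balance: qE = qvB.
v = E/B = 4100/0.14 = 2.9×10⁴ m/s.

v = 2.9×10⁴ m/s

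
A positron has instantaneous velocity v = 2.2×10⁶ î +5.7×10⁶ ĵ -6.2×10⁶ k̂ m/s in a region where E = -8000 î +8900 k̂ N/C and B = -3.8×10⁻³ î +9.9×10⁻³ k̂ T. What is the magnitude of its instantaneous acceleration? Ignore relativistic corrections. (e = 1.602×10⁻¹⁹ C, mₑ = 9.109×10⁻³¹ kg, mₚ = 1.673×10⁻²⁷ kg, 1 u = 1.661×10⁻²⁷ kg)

|a| ≈ 1.01×10¹⁶ m/s²

v×B = (5.64×10⁴, 1780, 2.17×10⁴) N/C.
E + v×B = (4.84×10⁴, 1780, 3.06×10⁴) N/C.
F = q(E + v×B) = (1.602×10⁻¹⁹ C)·(4.84×10⁴, 1780, 3.06×10⁴) = (7.76×10⁻¹⁵, 2.85×10⁻¹⁶, 4.90×10⁻¹⁵) N.
|a| = |F|/m = 9.178×10⁻¹⁵/9.109×10⁻³¹ ≈ 1.01×10¹⁶ m/s².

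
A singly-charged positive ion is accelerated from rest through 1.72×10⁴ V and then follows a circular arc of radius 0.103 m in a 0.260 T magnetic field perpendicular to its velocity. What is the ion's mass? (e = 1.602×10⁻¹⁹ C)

m ≈ 3.34×10⁻²⁷ kg

Combine |q|V = ½mv² and r = mv/(|q|B): eliminate v to get m = qB²r²/(2V).
m = (1.602×10⁻¹⁹)(0.260)²(0.103)²/(2·1.72×10⁴) ≈ 3.34×10⁻²⁷ kg.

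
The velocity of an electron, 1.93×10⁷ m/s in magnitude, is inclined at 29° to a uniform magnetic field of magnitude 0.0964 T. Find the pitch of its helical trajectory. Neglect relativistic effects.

v∥ = v cosθ = 1.93×10⁷·cos29° ≈ 1.688×10⁷ m/s.
T = 2πm/(|q|B) = 2π(9.109×10⁻³¹)/((1.602×10⁻¹⁹)(0.0964)) ≈ 3.706×10⁻¹⁰ s.
pitch = v∥ T = (1.688×10⁷)(3.706×10⁻¹⁰) ≈ 6.26×10⁻³ m.

p ≈ 6.26×10⁻³ m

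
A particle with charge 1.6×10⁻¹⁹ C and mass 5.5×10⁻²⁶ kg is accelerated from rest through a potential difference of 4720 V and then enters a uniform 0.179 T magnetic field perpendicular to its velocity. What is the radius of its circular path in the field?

Acceleration: |q|V = ½mv² ⇒ v = √(2|q|V/m) = √(2·1.6×10⁻¹⁹·4720/5.5×10⁻²⁶) ≈ 1.657×10⁵ m/s.
In the field: r = mv/(|q|B) = (5.5×10⁻²⁶)(1.657×10⁵)/((1.6×10⁻¹⁹)(0.179)) ≈ 0.318 m.

r ≈ 0.318 m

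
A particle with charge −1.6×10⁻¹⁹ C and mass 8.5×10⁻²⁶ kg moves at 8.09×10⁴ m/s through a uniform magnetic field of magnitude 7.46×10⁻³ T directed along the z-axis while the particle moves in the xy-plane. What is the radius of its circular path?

r ≈ 5.76 m

The magnetic force provides the centripetal force: |q|vB = mv²/r.
r = mv/(|q|B) = (8.5×10⁻²⁶)(8.09×10⁴)/((1.6×10⁻¹⁹)(7.46×10⁻³)) ≈ 5.76 m.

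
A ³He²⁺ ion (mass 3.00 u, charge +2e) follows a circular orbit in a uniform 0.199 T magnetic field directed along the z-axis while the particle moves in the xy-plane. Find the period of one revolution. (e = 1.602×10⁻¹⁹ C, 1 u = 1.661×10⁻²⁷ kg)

The cyclotron period depends only on m, q, B: T = 2πm/(|q|B).
T = 2π(4.983×10⁻²⁷)/((3.204×10⁻¹⁹)(0.199)) ≈ 4.91×10⁻⁷ s.

T ≈ 4.91×10⁻⁷ s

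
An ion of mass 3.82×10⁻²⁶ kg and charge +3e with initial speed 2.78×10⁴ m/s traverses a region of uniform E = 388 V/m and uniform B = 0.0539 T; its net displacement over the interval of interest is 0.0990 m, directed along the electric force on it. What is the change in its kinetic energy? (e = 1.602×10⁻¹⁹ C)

The magnetic force is always ⟂ v and does no work; only the electric force changes KE.
ΔKE = F_E · d = |q|E d = (4.806×10⁻¹⁹)(388)(0.0990) ≈ 1.85×10⁻¹⁷ J.

ΔKE ≈ 1.85×10⁻¹⁷ J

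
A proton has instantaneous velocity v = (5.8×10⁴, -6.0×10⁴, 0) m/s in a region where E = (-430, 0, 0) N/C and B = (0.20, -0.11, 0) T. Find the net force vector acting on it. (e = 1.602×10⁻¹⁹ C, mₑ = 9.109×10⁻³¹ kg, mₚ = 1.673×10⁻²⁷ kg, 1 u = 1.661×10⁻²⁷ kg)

v×B = (0, 0, 5620) N/C.
E + v×B = (-430, 0, 5620) N/C.
F = q(E + v×B) = (1.602×10⁻¹⁹ C)·(-430, 0, 5620) = (-6.89×10⁻¹⁷, 0, 9.00×10⁻¹⁶) N.

F ≈ (-6.89×10⁻¹⁷, 0, 9.00×10⁻¹⁶) N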